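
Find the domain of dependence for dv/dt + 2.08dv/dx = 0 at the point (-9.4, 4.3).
A single point: x = -18.344. The characteristic through (-9.4, 4.3) is x - 2.08t = const, so x = -9.4 - 2.08·4.3 = -18.344.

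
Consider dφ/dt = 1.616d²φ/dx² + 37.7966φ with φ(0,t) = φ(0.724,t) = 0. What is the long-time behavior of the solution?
As t → ∞, φ grows unboundedly. Reaction dominates diffusion (r=37.7966 > κπ²/L²≈30.43); solution grows exponentially.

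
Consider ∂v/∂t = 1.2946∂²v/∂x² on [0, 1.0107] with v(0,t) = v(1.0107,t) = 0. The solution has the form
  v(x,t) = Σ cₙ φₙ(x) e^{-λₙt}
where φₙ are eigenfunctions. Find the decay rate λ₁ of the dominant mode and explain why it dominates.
Eigenvalues: λₙ = 1.2946n²π²/1.0107².
First three modes:
  n=1: λ₁ = 1.2946π²/1.0107² ≈ 12.508
  n=2: λ₂ = 5.1784π²/1.0107² ≈ 50.032 (4× faster decay)
  n=3: λ₃ = 11.6514π²/1.0107² ≈ 112.573 (9× faster decay)
As t → ∞, higher modes decay exponentially faster. The n=1 mode dominates: v ~ c₁ sin(πx/1.0107) e^{-λ₁t}.
Decay rate: λ₁ = 1.2946π²/1.0107² ≈ 12.508.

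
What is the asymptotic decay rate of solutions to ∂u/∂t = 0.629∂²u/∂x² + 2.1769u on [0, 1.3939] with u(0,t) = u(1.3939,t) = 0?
Eigenvalues: λₙ = 0.629n²π²/1.3939² - 2.1769.
First three modes:
  n=1: λ₁ = 0.629π²/1.3939² - 2.1769 ≈ 1.018
  n=2: λ₂ = 2.516π²/1.3939² - 2.1769 ≈ 10.604
  n=3: λ₃ = 5.661π²/1.3939² - 2.1769 ≈ 26.579
Since 0.629π²/1.3939² ≈ 3.195 > 2.1769, all λₙ > 0.
The n=1 mode decays slowest → dominates as t → ∞.
Asymptotic: u ~ c₁ sin(πx/1.3939) e^{-λ₁t} with decay rate λ₁ ≈ 1.018.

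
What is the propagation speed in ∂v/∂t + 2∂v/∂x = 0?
Speed = 2. Information travels along x - 2t = const (rightward).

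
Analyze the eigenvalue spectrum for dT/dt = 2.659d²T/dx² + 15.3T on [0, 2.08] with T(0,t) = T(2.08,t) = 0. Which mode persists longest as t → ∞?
Eigenvalues: λₙ = 2.659n²π²/2.08² - 15.3.
First three modes:
  n=1: λ₁ = 2.659π²/2.08² - 15.3 ≈ -9.234
  n=2: λ₂ = 10.636π²/2.08² - 15.3 ≈ 8.963
  n=3: λ₃ = 23.931π²/2.08² - 15.3 ≈ 39.293
Since 2.659π²/2.08² ≈ 6.066 < 15.3, λ₁ < 0.
The n=1 mode grows fastest (−λₙ is largest for n=1) → dominates.
Asymptotic: T ~ c₁ sin(πx/2.08) e^{9.234t} (exponential growth at rate −λ₁ ≈ 9.234).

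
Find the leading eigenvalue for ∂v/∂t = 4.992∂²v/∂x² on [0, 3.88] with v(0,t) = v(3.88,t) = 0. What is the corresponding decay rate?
Eigenvalues: λₙ = 4.992n²π²/3.88².
First three modes:
  n=1: λ₁ = 4.992π²/3.88² ≈ 3.273
  n=2: λ₂ = 19.968π²/3.88² ≈ 13.091 (4× faster decay)
  n=3: λ₃ = 44.928π²/3.88² ≈ 29.455 (9× faster decay)
As t → ∞, higher modes decay exponentially faster. The n=1 mode dominates: v ~ c₁ sin(πx/3.88) e^{-λ₁t}.
Decay rate: λ₁ = 4.992π²/3.88² ≈ 3.273.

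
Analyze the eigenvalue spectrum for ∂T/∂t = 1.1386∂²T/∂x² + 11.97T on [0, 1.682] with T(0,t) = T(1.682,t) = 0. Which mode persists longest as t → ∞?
Eigenvalues: λₙ = 1.1386n²π²/1.682² - 11.97.
First three modes:
  n=1: λ₁ = 1.1386π²/1.682² - 11.97 ≈ -7.998
  n=2: λ₂ = 4.5544π²/1.682² - 11.97 ≈ 3.918
  n=3: λ₃ = 10.2474π²/1.682² - 11.97 ≈ 23.779
Since 1.1386π²/1.682² ≈ 3.972 < 11.97, λ₁ < 0.
The n=1 mode grows fastest (−λₙ is largest for n=1) → dominates.
Asymptotic: T ~ c₁ sin(πx/1.682) e^{7.998t} (exponential growth at rate −λ₁ ≈ 7.998).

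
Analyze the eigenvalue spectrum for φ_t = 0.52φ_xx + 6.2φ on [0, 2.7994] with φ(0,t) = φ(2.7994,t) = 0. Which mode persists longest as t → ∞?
Eigenvalues: λₙ = 0.52n²π²/2.7994² - 6.2.
First three modes:
  n=1: λ₁ = 0.52π²/2.7994² - 6.2 ≈ -5.545
  n=2: λ₂ = 2.08π²/2.7994² - 6.2 ≈ -3.58
  n=3: λ₃ = 4.68π²/2.7994² - 6.2 ≈ -0.306
Since 0.52π²/2.7994² ≈ 0.655 < 6.2, λ₁ < 0.
The n=1 mode grows fastest (−λₙ is largest for n=1) → dominates.
Asymptotic: φ ~ c₁ sin(πx/2.7994) e^{5.545t} (exponential growth at rate −λ₁ ≈ 5.545).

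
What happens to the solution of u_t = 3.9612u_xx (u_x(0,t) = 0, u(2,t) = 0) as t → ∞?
u → 0. Heat escapes through the Dirichlet boundary.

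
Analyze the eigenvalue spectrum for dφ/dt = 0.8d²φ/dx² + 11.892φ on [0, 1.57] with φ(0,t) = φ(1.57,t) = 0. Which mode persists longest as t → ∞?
Eigenvalues: λₙ = 0.8n²π²/1.57² - 11.892.
First three modes:
  n=1: λ₁ = 0.8π²/1.57² - 11.892 ≈ -8.689
  n=2: λ₂ = 3.2π²/1.57² - 11.892 ≈ 0.921
  n=3: λ₃ = 7.2π²/1.57² - 11.892 ≈ 16.937
Since 0.8π²/1.57² ≈ 3.203 < 11.892, λ₁ < 0.
The n=1 mode grows fastest (−λₙ is largest for n=1) → dominates.
Asymptotic: φ ~ c₁ sin(πx/1.57) e^{8.689t} (exponential growth at rate −λ₁ ≈ 8.689).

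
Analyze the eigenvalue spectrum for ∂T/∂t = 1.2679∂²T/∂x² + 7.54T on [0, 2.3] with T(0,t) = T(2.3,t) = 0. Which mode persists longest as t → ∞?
Eigenvalues: λₙ = 1.2679n²π²/2.3² - 7.54.
First three modes:
  n=1: λ₁ = 1.2679π²/2.3² - 7.54 ≈ -5.174
  n=2: λ₂ = 5.0716π²/2.3² - 7.54 ≈ 1.922
  n=3: λ₃ = 11.4111π²/2.3² - 7.54 ≈ 13.75
Since 1.2679π²/2.3² ≈ 2.366 < 7.54, λ₁ < 0.
The n=1 mode grows fastest (−λₙ is largest for n=1) → dominates.
Asymptotic: T ~ c₁ sin(πx/2.3) e^{5.174t} (exponential growth at rate −λ₁ ≈ 5.174).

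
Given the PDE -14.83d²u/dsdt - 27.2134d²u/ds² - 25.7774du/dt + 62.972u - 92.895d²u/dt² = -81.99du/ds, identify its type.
Rewriting in standard form: -27.2134d²u/ds² - 14.83d²u/dsdt - 92.895d²u/dt² + 81.99du/ds - 25.7774du/dt + 62.972u = 0. The second-order coefficients are A = -27.2134, B = -14.83, C = -92.895. Since B² - 4AC = -9892.026272 < 0, this is an elliptic PDE.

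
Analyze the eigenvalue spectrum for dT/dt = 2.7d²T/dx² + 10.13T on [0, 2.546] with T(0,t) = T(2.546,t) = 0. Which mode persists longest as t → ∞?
Eigenvalues: λₙ = 2.7n²π²/2.546² - 10.13.
First three modes:
  n=1: λ₁ = 2.7π²/2.546² - 10.13 ≈ -6.019
  n=2: λ₂ = 10.8π²/2.546² - 10.13 ≈ 6.314
  n=3: λ₃ = 24.3π²/2.546² - 10.13 ≈ 26.869
Since 2.7π²/2.546² ≈ 4.111 < 10.13, λ₁ < 0.
The n=1 mode grows fastest (−λₙ is largest for n=1) → dominates.
Asymptotic: T ~ c₁ sin(πx/2.546) e^{6.019t} (exponential growth at rate −λ₁ ≈ 6.019).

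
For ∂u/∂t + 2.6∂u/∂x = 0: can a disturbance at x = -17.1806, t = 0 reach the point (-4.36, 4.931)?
Yes. The characteristic through (-4.36, 4.931) passes through x = -17.1806.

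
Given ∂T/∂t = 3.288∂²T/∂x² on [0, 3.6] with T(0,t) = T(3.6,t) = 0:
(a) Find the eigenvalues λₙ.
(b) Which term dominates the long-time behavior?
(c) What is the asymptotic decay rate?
Eigenvalues: λₙ = 3.288n²π²/3.6².
First three modes:
  n=1: λ₁ = 3.288π²/3.6² ≈ 2.504
  n=2: λ₂ = 13.152π²/3.6² ≈ 10.016 (4× faster decay)
  n=3: λ₃ = 29.592π²/3.6² ≈ 22.536 (9× faster decay)
As t → ∞, higher modes decay exponentially faster. The n=1 mode dominates: T ~ c₁ sin(πx/3.6) e^{-λ₁t}.
Decay rate: λ₁ = 3.288π²/3.6² ≈ 2.504.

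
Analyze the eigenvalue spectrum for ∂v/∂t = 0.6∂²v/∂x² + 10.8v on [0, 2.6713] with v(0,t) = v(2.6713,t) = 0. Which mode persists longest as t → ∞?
Eigenvalues: λₙ = 0.6n²π²/2.6713² - 10.8.
First three modes:
  n=1: λ₁ = 0.6π²/2.6713² - 10.8 ≈ -9.97
  n=2: λ₂ = 2.4π²/2.6713² - 10.8 ≈ -7.481
  n=3: λ₃ = 5.4π²/2.6713² - 10.8 ≈ -3.331
Since 0.6π²/2.6713² ≈ 0.83 < 10.8, λ₁ < 0.
The n=1 mode grows fastest (−λₙ is largest for n=1) → dominates.
Asymptotic: v ~ c₁ sin(πx/2.6713) e^{9.97t} (exponential growth at rate −λ₁ ≈ 9.97).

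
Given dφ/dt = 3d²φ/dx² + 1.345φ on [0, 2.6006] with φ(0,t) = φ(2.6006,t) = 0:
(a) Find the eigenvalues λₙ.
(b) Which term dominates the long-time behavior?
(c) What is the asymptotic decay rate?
Eigenvalues: λₙ = 3n²π²/2.6006² - 1.345.
First three modes:
  n=1: λ₁ = 3π²/2.6006² - 1.345 ≈ 3.033
  n=2: λ₂ = 12π²/2.6006² - 1.345 ≈ 16.167
  n=3: λ₃ = 27π²/2.6006² - 1.345 ≈ 38.057
Since 3π²/2.6006² ≈ 4.378 > 1.345, all λₙ > 0.
The n=1 mode decays slowest → dominates as t → ∞.
Asymptotic: φ ~ c₁ sin(πx/2.6006) e^{-λ₁t} with decay rate λ₁ ≈ 3.033.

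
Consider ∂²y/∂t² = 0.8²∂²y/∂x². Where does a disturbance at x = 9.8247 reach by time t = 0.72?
Domain of influence: [9.2487, 10.4007]. Data at x = 9.8247 spreads outward at speed 0.8.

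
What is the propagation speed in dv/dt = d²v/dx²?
Infinite. The heat equation is parabolic, not hyperbolic, so disturbances propagate instantly.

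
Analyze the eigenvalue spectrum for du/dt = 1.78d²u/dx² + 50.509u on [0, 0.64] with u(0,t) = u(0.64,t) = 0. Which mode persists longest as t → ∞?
Eigenvalues: λₙ = 1.78n²π²/0.64² - 50.509.
First three modes:
  n=1: λ₁ = 1.78π²/0.64² - 50.509 ≈ -7.619
  n=2: λ₂ = 7.12π²/0.64² - 50.509 ≈ 121.052
  n=3: λ₃ = 16.02π²/0.64² - 50.509 ≈ 335.504
Since 1.78π²/0.64² ≈ 42.89 < 50.509, λ₁ < 0.
The n=1 mode grows fastest (−λₙ is largest for n=1) → dominates.
Asymptotic: u ~ c₁ sin(πx/0.64) e^{7.619t} (exponential growth at rate −λ₁ ≈ 7.619).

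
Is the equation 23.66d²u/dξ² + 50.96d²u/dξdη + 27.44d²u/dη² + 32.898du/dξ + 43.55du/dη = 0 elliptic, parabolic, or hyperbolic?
Computing B² - 4AC with A = 23.66, B = 50.96, C = 27.44: discriminant = 0 (zero). Answer: parabolic.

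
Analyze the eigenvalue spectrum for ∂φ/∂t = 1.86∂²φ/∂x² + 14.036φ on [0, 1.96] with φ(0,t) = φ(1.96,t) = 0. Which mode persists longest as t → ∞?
Eigenvalues: λₙ = 1.86n²π²/1.96² - 14.036.
First three modes:
  n=1: λ₁ = 1.86π²/1.96² - 14.036 ≈ -9.257
  n=2: λ₂ = 7.44π²/1.96² - 14.036 ≈ 5.078
  n=3: λ₃ = 16.74π²/1.96² - 14.036 ≈ 28.971
Since 1.86π²/1.96² ≈ 4.779 < 14.036, λ₁ < 0.
The n=1 mode grows fastest (−λₙ is largest for n=1) → dominates.
Asymptotic: φ ~ c₁ sin(πx/1.96) e^{9.257t} (exponential growth at rate −λ₁ ≈ 9.257).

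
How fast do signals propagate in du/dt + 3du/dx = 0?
Speed = 3. Information travels along x - 3t = const (rightward).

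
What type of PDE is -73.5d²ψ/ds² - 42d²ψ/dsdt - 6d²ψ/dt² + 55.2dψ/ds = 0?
With A = -73.5, B = -42, C = -6, the discriminant is 0. This is a parabolic PDE.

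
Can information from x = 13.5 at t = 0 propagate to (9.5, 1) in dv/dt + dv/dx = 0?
No. Only data at x = 8.5 affects (9.5, 1). Advection has one-way propagation along characteristics.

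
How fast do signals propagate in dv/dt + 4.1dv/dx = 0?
Speed = 4.1. Information travels along x - 4.1t = const (rightward).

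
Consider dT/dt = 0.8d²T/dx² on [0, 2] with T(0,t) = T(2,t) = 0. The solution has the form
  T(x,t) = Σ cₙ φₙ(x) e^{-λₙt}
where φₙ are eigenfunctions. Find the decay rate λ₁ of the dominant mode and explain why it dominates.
Eigenvalues: λₙ = 0.8n²π²/2².
First three modes:
  n=1: λ₁ = 0.8π²/2² ≈ 1.974
  n=2: λ₂ = 3.2π²/2² ≈ 7.896 (4× faster decay)
  n=3: λ₃ = 7.2π²/2² ≈ 17.765 (9× faster decay)
As t → ∞, higher modes decay exponentially faster. The n=1 mode dominates: T ~ c₁ sin(πx/2) e^{-λ₁t}.
Decay rate: λ₁ = 0.8π²/2² ≈ 1.974.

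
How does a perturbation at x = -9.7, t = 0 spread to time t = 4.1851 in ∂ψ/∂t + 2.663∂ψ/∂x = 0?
At x = 1.4449213. The characteristic carries data from (-9.7, 0) to (1.4449213, 4.1851).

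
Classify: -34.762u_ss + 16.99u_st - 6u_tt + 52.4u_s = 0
Elliptic (discriminant = -545.6279).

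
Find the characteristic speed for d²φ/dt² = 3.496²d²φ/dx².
Speed = 3.496. Information travels along characteristics x = x₀ ± 3.496t.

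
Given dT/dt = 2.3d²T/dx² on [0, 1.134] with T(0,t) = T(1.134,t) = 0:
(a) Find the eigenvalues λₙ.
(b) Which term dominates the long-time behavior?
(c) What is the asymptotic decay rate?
Eigenvalues: λₙ = 2.3n²π²/1.134².
First three modes:
  n=1: λ₁ = 2.3π²/1.134² ≈ 17.652
  n=2: λ₂ = 9.2π²/1.134² ≈ 70.609 (4× faster decay)
  n=3: λ₃ = 20.7π²/1.134² ≈ 158.871 (9× faster decay)
As t → ∞, higher modes decay exponentially faster. The n=1 mode dominates: T ~ c₁ sin(πx/1.134) e^{-λ₁t}.
Decay rate: λ₁ = 2.3π²/1.134² ≈ 17.652.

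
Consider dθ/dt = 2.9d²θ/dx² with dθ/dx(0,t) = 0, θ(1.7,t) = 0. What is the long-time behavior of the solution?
As t → ∞, θ → 0. Heat escapes through the Dirichlet boundary.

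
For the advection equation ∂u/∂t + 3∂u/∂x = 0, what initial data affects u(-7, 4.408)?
A single point: x = -20.224. The characteristic through (-7, 4.408) is x - 3t = const, so x = -7 - 3·4.408 = -20.224.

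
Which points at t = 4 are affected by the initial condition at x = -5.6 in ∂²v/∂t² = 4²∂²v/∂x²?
Domain of influence: [-21.6, 10.4]. Data at x = -5.6 spreads outward at speed 4.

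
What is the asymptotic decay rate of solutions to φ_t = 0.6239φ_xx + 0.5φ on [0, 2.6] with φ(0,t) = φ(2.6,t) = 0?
Eigenvalues: λₙ = 0.6239n²π²/2.6² - 0.5.
First three modes:
  n=1: λ₁ = 0.6239π²/2.6² - 0.5 ≈ 0.411
  n=2: λ₂ = 2.4956π²/2.6² - 0.5 ≈ 3.144
  n=3: λ₃ = 5.6151π²/2.6² - 0.5 ≈ 7.698
Since 0.6239π²/2.6² ≈ 0.911 > 0.5, all λₙ > 0.
The n=1 mode decays slowest → dominates as t → ∞.
Asymptotic: φ ~ c₁ sin(πx/2.6) e^{-λ₁t} with decay rate λ₁ ≈ 0.411.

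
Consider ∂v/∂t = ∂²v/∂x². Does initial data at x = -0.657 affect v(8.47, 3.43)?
Yes, for any finite x. The heat equation has infinite propagation speed, so all initial data affects all points at any t > 0.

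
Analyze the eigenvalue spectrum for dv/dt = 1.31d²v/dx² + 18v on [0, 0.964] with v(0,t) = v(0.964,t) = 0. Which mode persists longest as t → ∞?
Eigenvalues: λₙ = 1.31n²π²/0.964² - 18.
First three modes:
  n=1: λ₁ = 1.31π²/0.964² - 18 ≈ -4.087
  n=2: λ₂ = 5.24π²/0.964² - 18 ≈ 37.652
  n=3: λ₃ = 11.79π²/0.964² - 18 ≈ 107.216
Since 1.31π²/0.964² ≈ 13.913 < 18, λ₁ < 0.
The n=1 mode grows fastest (−λₙ is largest for n=1) → dominates.
Asymptotic: v ~ c₁ sin(πx/0.964) e^{4.087t} (exponential growth at rate −λ₁ ≈ 4.087).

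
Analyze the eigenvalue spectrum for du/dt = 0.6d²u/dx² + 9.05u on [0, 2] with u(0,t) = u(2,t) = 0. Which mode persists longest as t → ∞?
Eigenvalues: λₙ = 0.6n²π²/2² - 9.05.
First three modes:
  n=1: λ₁ = 0.6π²/2² - 9.05 ≈ -7.57
  n=2: λ₂ = 2.4π²/2² - 9.05 ≈ -3.128
  n=3: λ₃ = 5.4π²/2² - 9.05 ≈ 4.274
Since 0.6π²/2² ≈ 1.48 < 9.05, λ₁ < 0.
The n=1 mode grows fastest (−λₙ is largest for n=1) → dominates.
Asymptotic: u ~ c₁ sin(πx/2) e^{7.57t} (exponential growth at rate −λ₁ ≈ 7.57).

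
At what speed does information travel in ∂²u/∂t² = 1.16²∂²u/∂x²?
Speed = 1.16. Information travels along characteristics x = x₀ ± 1.16t.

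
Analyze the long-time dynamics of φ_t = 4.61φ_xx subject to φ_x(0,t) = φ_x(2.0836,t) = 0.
Long-time behavior: φ → constant (steady state). Heat is conserved (no flux at boundaries); solution approaches the spatial average.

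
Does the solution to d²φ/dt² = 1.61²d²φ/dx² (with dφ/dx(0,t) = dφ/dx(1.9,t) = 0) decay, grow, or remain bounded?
φ oscillates about a mean that drifts linearly in t (generically unbounded; no decay). There is no damping, so the nonconstant modes persist as standing waves (energy conserved, no decay). But with Neumann conditions at both ends the constant mode has eigenvalue 0: the spatial mean M(t) of φ satisfies M'' = 0, so M(t) = M(0) + M'(0)·t. Unless the initial velocity has zero mean (∫φ_t(x,0)dx = 0), the solution grows linearly in t (unbounded, though not exponentially); if it does have zero mean, the solution stays bounded and simply oscillates.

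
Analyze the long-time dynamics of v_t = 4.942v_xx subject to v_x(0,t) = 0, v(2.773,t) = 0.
Long-time behavior: v → 0. Heat escapes through the Dirichlet boundary.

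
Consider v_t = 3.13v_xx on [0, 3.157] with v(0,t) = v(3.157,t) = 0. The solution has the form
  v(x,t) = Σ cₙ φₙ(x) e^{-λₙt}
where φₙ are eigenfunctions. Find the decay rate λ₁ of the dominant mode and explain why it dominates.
Eigenvalues: λₙ = 3.13n²π²/3.157².
First three modes:
  n=1: λ₁ = 3.13π²/3.157² ≈ 3.1
  n=2: λ₂ = 12.52π²/3.157² ≈ 12.398 (4× faster decay)
  n=3: λ₃ = 28.17π²/3.157² ≈ 27.896 (9× faster decay)
As t → ∞, higher modes decay exponentially faster. The n=1 mode dominates: v ~ c₁ sin(πx/3.157) e^{-λ₁t}.
Decay rate: λ₁ = 3.13π²/3.157² ≈ 3.1.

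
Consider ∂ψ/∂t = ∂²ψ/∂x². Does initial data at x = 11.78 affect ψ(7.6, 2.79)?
Yes, for any finite x. The heat equation has infinite propagation speed, so all initial data affects all points at any t > 0.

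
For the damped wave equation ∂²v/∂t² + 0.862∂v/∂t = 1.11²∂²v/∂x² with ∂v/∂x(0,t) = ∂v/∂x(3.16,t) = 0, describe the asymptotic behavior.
v → constant (steady state). Damping (γ=0.862) dissipates the nonconstant modes; with Neumann BCs the spatial average obeys M''+γM'=0 and tends to a finite limit.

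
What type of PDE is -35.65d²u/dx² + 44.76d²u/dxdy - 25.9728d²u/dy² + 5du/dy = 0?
With A = -35.65, B = 44.76, C = -25.9728, the discriminant is -1700.26368. This is an elliptic PDE.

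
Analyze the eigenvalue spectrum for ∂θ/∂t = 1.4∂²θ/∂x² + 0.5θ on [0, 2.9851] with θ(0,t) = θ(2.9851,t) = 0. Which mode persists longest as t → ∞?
Eigenvalues: λₙ = 1.4n²π²/2.9851² - 0.5.
First three modes:
  n=1: λ₁ = 1.4π²/2.9851² - 0.5 ≈ 1.051
  n=2: λ₂ = 5.6π²/2.9851² - 0.5 ≈ 5.703
  n=3: λ₃ = 12.6π²/2.9851² - 0.5 ≈ 13.456
Since 1.4π²/2.9851² ≈ 1.551 > 0.5, all λₙ > 0.
The n=1 mode decays slowest → dominates as t → ∞.
Asymptotic: θ ~ c₁ sin(πx/2.9851) e^{-λ₁t} with decay rate λ₁ ≈ 1.051.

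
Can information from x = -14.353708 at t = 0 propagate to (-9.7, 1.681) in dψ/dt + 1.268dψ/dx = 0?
No. Only data at x = -11.831508 affects (-9.7, 1.681). Advection has one-way propagation along characteristics.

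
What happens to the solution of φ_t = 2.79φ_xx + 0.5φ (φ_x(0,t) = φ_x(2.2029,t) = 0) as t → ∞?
φ grows unboundedly. With Neumann BCs the constant mode has diffusion eigenvalue 0, so any r > 0 makes it grow like e^(0.5t); solution grows exponentially.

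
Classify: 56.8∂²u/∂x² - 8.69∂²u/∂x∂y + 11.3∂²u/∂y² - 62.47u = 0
Elliptic (discriminant = -2491.8439).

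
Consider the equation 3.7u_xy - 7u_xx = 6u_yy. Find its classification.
Rewriting in standard form: -7u_xx + 3.7u_xy - 6u_yy = 0. Elliptic. (A = -7, B = 3.7, C = -6 gives B² - 4AC = -154.31.)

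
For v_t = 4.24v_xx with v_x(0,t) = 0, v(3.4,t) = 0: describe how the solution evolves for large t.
v → 0. Heat escapes through the Dirichlet boundary.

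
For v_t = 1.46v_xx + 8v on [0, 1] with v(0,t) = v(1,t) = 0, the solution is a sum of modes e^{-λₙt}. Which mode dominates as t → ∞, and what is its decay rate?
Eigenvalues: λₙ = 1.46n²π²/1² - 8.
First three modes:
  n=1: λ₁ = 1.46π² - 8 ≈ 6.41
  n=2: λ₂ = 5.84π² - 8 ≈ 49.638
  n=3: λ₃ = 13.14π² - 8 ≈ 121.687
Since 1.46π² ≈ 14.41 > 8, all λₙ > 0.
The n=1 mode decays slowest → dominates as t → ∞.
Asymptotic: v ~ c₁ sin(πx/1) e^{-λ₁t} with decay rate λ₁ ≈ 6.41.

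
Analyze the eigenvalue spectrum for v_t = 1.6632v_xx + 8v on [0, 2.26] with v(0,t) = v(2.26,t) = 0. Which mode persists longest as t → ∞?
Eigenvalues: λₙ = 1.6632n²π²/2.26² - 8.
First three modes:
  n=1: λ₁ = 1.6632π²/2.26² - 8 ≈ -4.786
  n=2: λ₂ = 6.6528π²/2.26² - 8 ≈ 4.855
  n=3: λ₃ = 14.9688π²/2.26² - 8 ≈ 20.925
Since 1.6632π²/2.26² ≈ 3.214 < 8, λ₁ < 0.
The n=1 mode grows fastest (−λₙ is largest for n=1) → dominates.
Asymptotic: v ~ c₁ sin(πx/2.26) e^{4.786t} (exponential growth at rate −λ₁ ≈ 4.786).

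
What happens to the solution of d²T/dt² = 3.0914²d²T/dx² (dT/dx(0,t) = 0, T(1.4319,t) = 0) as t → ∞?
T oscillates (no decay). Energy is conserved; the solution oscillates indefinitely as standing waves.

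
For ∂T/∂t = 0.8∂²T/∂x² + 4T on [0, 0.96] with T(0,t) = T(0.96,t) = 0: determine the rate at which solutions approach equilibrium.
Eigenvalues: λₙ = 0.8n²π²/0.96² - 4.
First three modes:
  n=1: λ₁ = 0.8π²/0.96² - 4 ≈ 4.567
  n=2: λ₂ = 3.2π²/0.96² - 4 ≈ 30.269
  n=3: λ₃ = 7.2π²/0.96² - 4 ≈ 73.106
Since 0.8π²/0.96² ≈ 8.567 > 4, all λₙ > 0.
The n=1 mode decays slowest → dominates as t → ∞.
Asymptotic: T ~ c₁ sin(πx/0.96) e^{-λ₁t} with decay rate λ₁ ≈ 4.567.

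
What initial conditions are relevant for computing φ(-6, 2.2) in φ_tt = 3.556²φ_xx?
Domain of dependence: [-13.8232, 1.8232]. Signals travel at speed 3.556, so data within |x - -6| ≤ 3.556·2.2 = 7.8232 can reach the point.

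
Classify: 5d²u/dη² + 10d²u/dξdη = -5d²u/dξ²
Rewriting in standard form: 5d²u/dξ² + 10d²u/dξdη + 5d²u/dη² = 0. Parabolic (discriminant = 0).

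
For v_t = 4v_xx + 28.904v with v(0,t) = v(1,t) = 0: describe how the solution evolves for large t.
v → 0. Diffusion dominates reaction (r=28.904 < κπ²/L²≈39.48); solution decays.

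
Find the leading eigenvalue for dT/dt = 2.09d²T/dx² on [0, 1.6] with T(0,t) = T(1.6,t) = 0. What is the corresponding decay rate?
Eigenvalues: λₙ = 2.09n²π²/1.6².
First three modes:
  n=1: λ₁ = 2.09π²/1.6² ≈ 8.058
  n=2: λ₂ = 8.36π²/1.6² ≈ 32.23 (4× faster decay)
  n=3: λ₃ = 18.81π²/1.6² ≈ 72.518 (9× faster decay)
As t → ∞, higher modes decay exponentially faster. The n=1 mode dominates: T ~ c₁ sin(πx/1.6) e^{-λ₁t}.
Decay rate: λ₁ = 2.09π²/1.6² ≈ 8.058.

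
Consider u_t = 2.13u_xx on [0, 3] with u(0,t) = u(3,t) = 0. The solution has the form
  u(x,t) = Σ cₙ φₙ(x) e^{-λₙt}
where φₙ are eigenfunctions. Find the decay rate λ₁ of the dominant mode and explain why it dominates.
Eigenvalues: λₙ = 2.13n²π²/3².
First three modes:
  n=1: λ₁ = 2.13π²/3² ≈ 2.336
  n=2: λ₂ = 8.52π²/3² ≈ 9.343 (4× faster decay)
  n=3: λ₃ = 19.17π²/3² ≈ 21.022 (9× faster decay)
As t → ∞, higher modes decay exponentially faster. The n=1 mode dominates: u ~ c₁ sin(πx/3) e^{-λ₁t}.
Decay rate: λ₁ = 2.13π²/3² ≈ 2.336.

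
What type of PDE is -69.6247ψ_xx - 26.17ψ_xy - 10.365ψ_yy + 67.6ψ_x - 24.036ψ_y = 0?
With A = -69.6247, B = -26.17, C = -10.365, the discriminant is -2201.771162. This is an elliptic PDE.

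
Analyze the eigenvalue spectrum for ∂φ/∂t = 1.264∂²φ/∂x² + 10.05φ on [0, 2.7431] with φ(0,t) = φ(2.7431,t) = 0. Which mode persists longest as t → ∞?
Eigenvalues: λₙ = 1.264n²π²/2.7431² - 10.05.
First three modes:
  n=1: λ₁ = 1.264π²/2.7431² - 10.05 ≈ -8.392
  n=2: λ₂ = 5.056π²/2.7431² - 10.05 ≈ -3.418
  n=3: λ₃ = 11.376π²/2.7431² - 10.05 ≈ 4.871
Since 1.264π²/2.7431² ≈ 1.658 < 10.05, λ₁ < 0.
The n=1 mode grows fastest (−λₙ is largest for n=1) → dominates.
Asymptotic: φ ~ c₁ sin(πx/2.7431) e^{8.392t} (exponential growth at rate −λ₁ ≈ 8.392).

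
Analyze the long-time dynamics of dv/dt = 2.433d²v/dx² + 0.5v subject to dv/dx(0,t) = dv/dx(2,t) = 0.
Long-time behavior: v grows unboundedly. With Neumann BCs the constant mode has diffusion eigenvalue 0, so any r > 0 makes it grow like e^(0.5t); solution grows exponentially.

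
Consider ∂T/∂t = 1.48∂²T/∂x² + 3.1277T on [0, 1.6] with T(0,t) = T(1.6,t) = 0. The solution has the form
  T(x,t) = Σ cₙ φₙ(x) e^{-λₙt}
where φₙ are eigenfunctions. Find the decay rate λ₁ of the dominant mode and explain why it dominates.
Eigenvalues: λₙ = 1.48n²π²/1.6² - 3.1277.
First three modes:
  n=1: λ₁ = 1.48π²/1.6² - 3.1277 ≈ 2.578
  n=2: λ₂ = 5.92π²/1.6² - 3.1277 ≈ 19.696
  n=3: λ₃ = 13.32π²/1.6² - 3.1277 ≈ 48.225
Since 1.48π²/1.6² ≈ 5.706 > 3.1277, all λₙ > 0.
The n=1 mode decays slowest → dominates as t → ∞.
Asymptotic: T ~ c₁ sin(πx/1.6) e^{-λ₁t} with decay rate λ₁ ≈ 2.578.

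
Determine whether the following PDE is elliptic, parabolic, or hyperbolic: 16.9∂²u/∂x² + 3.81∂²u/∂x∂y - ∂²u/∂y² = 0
Coefficients: A = 16.9, B = 3.81, C = -1. B² - 4AC = 82.1161, which is positive, so the equation is hyperbolic.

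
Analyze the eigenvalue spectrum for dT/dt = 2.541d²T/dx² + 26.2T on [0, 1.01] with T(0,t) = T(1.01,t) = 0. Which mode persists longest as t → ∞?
Eigenvalues: λₙ = 2.541n²π²/1.01² - 26.2.
First three modes:
  n=1: λ₁ = 2.541π²/1.01² - 26.2 ≈ -1.615
  n=2: λ₂ = 10.164π²/1.01² - 26.2 ≈ 72.138
  n=3: λ₃ = 22.869π²/1.01² - 26.2 ≈ 195.061
Since 2.541π²/1.01² ≈ 24.585 < 26.2, λ₁ < 0.
The n=1 mode grows fastest (−λₙ is largest for n=1) → dominates.
Asymptotic: T ~ c₁ sin(πx/1.01) e^{1.615t} (exponential growth at rate −λ₁ ≈ 1.615).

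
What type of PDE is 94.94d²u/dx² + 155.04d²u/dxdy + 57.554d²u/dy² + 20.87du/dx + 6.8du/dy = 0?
With A = 94.94, B = 155.04, C = 57.554, the discriminant is 2180.69456. This is a hyperbolic PDE.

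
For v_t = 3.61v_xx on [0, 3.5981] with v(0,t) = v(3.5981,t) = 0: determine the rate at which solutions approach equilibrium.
Eigenvalues: λₙ = 3.61n²π²/3.5981².
First three modes:
  n=1: λ₁ = 3.61π²/3.5981² ≈ 2.752
  n=2: λ₂ = 14.44π²/3.5981² ≈ 11.008 (4× faster decay)
  n=3: λ₃ = 32.49π²/3.5981² ≈ 24.769 (9× faster decay)
As t → ∞, higher modes decay exponentially faster. The n=1 mode dominates: v ~ c₁ sin(πx/3.5981) e^{-λ₁t}.
Decay rate: λ₁ = 3.61π²/3.5981² ≈ 2.752.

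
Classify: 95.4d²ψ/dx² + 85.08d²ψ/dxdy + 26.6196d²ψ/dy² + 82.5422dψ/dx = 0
Elliptic (discriminant = -2919.43296).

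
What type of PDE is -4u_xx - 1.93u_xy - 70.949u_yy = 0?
With A = -4, B = -1.93, C = -70.949, the discriminant is -1131.4591. This is an elliptic PDE.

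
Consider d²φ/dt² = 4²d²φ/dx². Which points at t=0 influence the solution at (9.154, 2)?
Domain of dependence: [1.154, 17.154]. Signals travel at speed 4, so data within |x - 9.154| ≤ 4·2 = 8 can reach the point.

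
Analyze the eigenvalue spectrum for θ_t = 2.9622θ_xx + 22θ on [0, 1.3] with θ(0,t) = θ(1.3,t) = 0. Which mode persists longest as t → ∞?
Eigenvalues: λₙ = 2.9622n²π²/1.3² - 22.
First three modes:
  n=1: λ₁ = 2.9622π²/1.3² - 22 ≈ -4.701
  n=2: λ₂ = 11.8488π²/1.3² - 22 ≈ 47.197
  n=3: λ₃ = 26.6598π²/1.3² - 22 ≈ 133.693
Since 2.9622π²/1.3² ≈ 17.299 < 22, λ₁ < 0.
The n=1 mode grows fastest (−λₙ is largest for n=1) → dominates.
Asymptotic: θ ~ c₁ sin(πx/1.3) e^{4.701t} (exponential growth at rate −λ₁ ≈ 4.701).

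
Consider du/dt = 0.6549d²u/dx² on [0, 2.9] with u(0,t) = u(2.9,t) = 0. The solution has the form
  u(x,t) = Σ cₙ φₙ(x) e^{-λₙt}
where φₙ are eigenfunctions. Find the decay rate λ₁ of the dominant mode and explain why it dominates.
Eigenvalues: λₙ = 0.6549n²π²/2.9².
First three modes:
  n=1: λ₁ = 0.6549π²/2.9² ≈ 0.769
  n=2: λ₂ = 2.6196π²/2.9² ≈ 3.074 (4× faster decay)
  n=3: λ₃ = 5.8941π²/2.9² ≈ 6.917 (9× faster decay)
As t → ∞, higher modes decay exponentially faster. The n=1 mode dominates: u ~ c₁ sin(πx/2.9) e^{-λ₁t}.
Decay rate: λ₁ = 0.6549π²/2.9² ≈ 0.769.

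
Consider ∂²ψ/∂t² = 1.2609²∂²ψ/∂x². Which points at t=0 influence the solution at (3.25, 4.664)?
Domain of dependence: [-2.6308376, 9.1308376]. Signals travel at speed 1.2609, so data within |x - 3.25| ≤ 1.2609·4.664 = 5.8808376 can reach the point.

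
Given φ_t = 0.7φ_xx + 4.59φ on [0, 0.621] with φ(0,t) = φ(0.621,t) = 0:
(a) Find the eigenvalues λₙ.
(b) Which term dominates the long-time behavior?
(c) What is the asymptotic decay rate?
Eigenvalues: λₙ = 0.7n²π²/0.621² - 4.59.
First three modes:
  n=1: λ₁ = 0.7π²/0.621² - 4.59 ≈ 13.325
  n=2: λ₂ = 2.8π²/0.621² - 4.59 ≈ 67.07
  n=3: λ₃ = 6.3π²/0.621² - 4.59 ≈ 156.644
Since 0.7π²/0.621² ≈ 17.915 > 4.59, all λₙ > 0.
The n=1 mode decays slowest → dominates as t → ∞.
Asymptotic: φ ~ c₁ sin(πx/0.621) e^{-λ₁t} with decay rate λ₁ ≈ 13.325.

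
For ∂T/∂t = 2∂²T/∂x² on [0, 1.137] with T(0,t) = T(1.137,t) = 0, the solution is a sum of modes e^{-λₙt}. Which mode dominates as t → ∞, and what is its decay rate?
Eigenvalues: λₙ = 2n²π²/1.137².
First three modes:
  n=1: λ₁ = 2π²/1.137² ≈ 15.269
  n=2: λ₂ = 8π²/1.137² ≈ 61.076 (4× faster decay)
  n=3: λ₃ = 18π²/1.137² ≈ 137.42 (9× faster decay)
As t → ∞, higher modes decay exponentially faster. The n=1 mode dominates: T ~ c₁ sin(πx/1.137) e^{-λ₁t}.
Decay rate: λ₁ = 2π²/1.137² ≈ 15.269.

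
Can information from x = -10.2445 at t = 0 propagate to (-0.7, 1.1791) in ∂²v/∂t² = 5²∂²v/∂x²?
No. The domain of dependence is [-6.5955, 5.1955], and -10.2445 is outside this interval.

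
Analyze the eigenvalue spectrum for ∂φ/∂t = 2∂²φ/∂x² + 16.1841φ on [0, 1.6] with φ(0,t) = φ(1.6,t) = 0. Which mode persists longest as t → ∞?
Eigenvalues: λₙ = 2n²π²/1.6² - 16.1841.
First three modes:
  n=1: λ₁ = 2π²/1.6² - 16.1841 ≈ -8.473
  n=2: λ₂ = 8π²/1.6² - 16.1841 ≈ 14.658
  n=3: λ₃ = 18π²/1.6² - 16.1841 ≈ 53.212
Since 2π²/1.6² ≈ 7.711 < 16.1841, λ₁ < 0.
The n=1 mode grows fastest (−λₙ is largest for n=1) → dominates.
Asymptotic: φ ~ c₁ sin(πx/1.6) e^{8.473t} (exponential growth at rate −λ₁ ≈ 8.473).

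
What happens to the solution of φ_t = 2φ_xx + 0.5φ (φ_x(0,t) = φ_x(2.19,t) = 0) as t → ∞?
φ grows unboundedly. With Neumann BCs the constant mode has diffusion eigenvalue 0, so any r > 0 makes it grow like e^(0.5t); solution grows exponentially.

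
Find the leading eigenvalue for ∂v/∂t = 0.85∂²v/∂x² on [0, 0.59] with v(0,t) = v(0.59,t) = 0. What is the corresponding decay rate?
Eigenvalues: λₙ = 0.85n²π²/0.59².
First three modes:
  n=1: λ₁ = 0.85π²/0.59² ≈ 24.1
  n=2: λ₂ = 3.4π²/0.59² ≈ 96.399 (4× faster decay)
  n=3: λ₃ = 7.65π²/0.59² ≈ 216.899 (9× faster decay)
As t → ∞, higher modes decay exponentially faster. The n=1 mode dominates: v ~ c₁ sin(πx/0.59) e^{-λ₁t}.
Decay rate: λ₁ = 0.85π²/0.59² ≈ 24.1.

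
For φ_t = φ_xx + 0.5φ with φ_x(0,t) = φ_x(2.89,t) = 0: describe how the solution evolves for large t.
φ grows unboundedly. With Neumann BCs the constant mode has diffusion eigenvalue 0, so any r > 0 makes it grow like e^(0.5t); solution grows exponentially.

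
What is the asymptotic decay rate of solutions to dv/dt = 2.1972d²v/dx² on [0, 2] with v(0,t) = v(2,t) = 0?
Eigenvalues: λₙ = 2.1972n²π²/2².
First three modes:
  n=1: λ₁ = 2.1972π²/2² ≈ 5.421
  n=2: λ₂ = 8.7888π²/2² ≈ 21.685 (4× faster decay)
  n=3: λ₃ = 19.7748π²/2² ≈ 48.792 (9× faster decay)
As t → ∞, higher modes decay exponentially faster. The n=1 mode dominates: v ~ c₁ sin(πx/2) e^{-λ₁t}.
Decay rate: λ₁ = 2.1972π²/2² ≈ 5.421.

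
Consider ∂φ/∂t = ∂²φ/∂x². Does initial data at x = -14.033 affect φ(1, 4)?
Yes, for any finite x. The heat equation has infinite propagation speed, so all initial data affects all points at any t > 0.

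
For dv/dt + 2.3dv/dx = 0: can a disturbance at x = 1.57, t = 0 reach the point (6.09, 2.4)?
No. Only data at x = 0.57 affects (6.09, 2.4). Advection has one-way propagation along characteristics.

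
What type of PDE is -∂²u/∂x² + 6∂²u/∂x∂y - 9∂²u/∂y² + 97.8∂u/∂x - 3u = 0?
With A = -1, B = 6, C = -9, the discriminant is 0. This is a parabolic PDE.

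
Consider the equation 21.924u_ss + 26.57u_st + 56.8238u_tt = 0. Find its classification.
Elliptic. (A = 21.924, B = 26.57, C = 56.8238 gives B² - 4AC = -4277.2550648.)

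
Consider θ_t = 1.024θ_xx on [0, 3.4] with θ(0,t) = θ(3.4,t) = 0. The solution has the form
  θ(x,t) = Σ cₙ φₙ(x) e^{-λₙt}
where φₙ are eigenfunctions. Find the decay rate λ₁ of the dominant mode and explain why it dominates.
Eigenvalues: λₙ = 1.024n²π²/3.4².
First three modes:
  n=1: λ₁ = 1.024π²/3.4² ≈ 0.874
  n=2: λ₂ = 4.096π²/3.4² ≈ 3.497 (4× faster decay)
  n=3: λ₃ = 9.216π²/3.4² ≈ 7.868 (9× faster decay)
As t → ∞, higher modes decay exponentially faster. The n=1 mode dominates: θ ~ c₁ sin(πx/3.4) e^{-λ₁t}.
Decay rate: λ₁ = 1.024π²/3.4² ≈ 0.874.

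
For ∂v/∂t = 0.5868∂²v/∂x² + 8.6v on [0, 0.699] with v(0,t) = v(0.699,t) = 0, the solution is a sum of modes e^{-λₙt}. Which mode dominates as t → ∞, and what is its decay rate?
Eigenvalues: λₙ = 0.5868n²π²/0.699² - 8.6.
First three modes:
  n=1: λ₁ = 0.5868π²/0.699² - 8.6 ≈ 3.253
  n=2: λ₂ = 2.3472π²/0.699² - 8.6 ≈ 38.813
  n=3: λ₃ = 5.2812π²/0.699² - 8.6 ≈ 98.079
Since 0.5868π²/0.699² ≈ 11.853 > 8.6, all λₙ > 0.
The n=1 mode decays slowest → dominates as t → ∞.
Asymptotic: v ~ c₁ sin(πx/0.699) e^{-λ₁t} with decay rate λ₁ ≈ 3.253.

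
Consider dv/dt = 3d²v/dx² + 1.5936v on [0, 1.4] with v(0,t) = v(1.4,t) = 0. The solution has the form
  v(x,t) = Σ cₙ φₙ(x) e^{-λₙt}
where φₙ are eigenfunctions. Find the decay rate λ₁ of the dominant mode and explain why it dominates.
Eigenvalues: λₙ = 3n²π²/1.4² - 1.5936.
First three modes:
  n=1: λ₁ = 3π²/1.4² - 1.5936 ≈ 13.513
  n=2: λ₂ = 12π²/1.4² - 1.5936 ≈ 58.833
  n=3: λ₃ = 27π²/1.4² - 1.5936 ≈ 134.365
Since 3π²/1.4² ≈ 15.107 > 1.5936, all λₙ > 0.
The n=1 mode decays slowest → dominates as t → ∞.
Asymptotic: v ~ c₁ sin(πx/1.4) e^{-λ₁t} with decay rate λ₁ ≈ 13.513.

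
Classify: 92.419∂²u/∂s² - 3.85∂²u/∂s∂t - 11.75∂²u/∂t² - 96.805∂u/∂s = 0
Hyperbolic (discriminant = 4358.5155).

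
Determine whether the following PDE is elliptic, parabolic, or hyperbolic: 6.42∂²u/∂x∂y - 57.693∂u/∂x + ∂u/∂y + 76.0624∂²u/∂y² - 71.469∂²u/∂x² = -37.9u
Rewriting in standard form: -71.469∂²u/∂x² + 6.42∂²u/∂x∂y + 76.0624∂²u/∂y² - 57.693∂u/∂x + ∂u/∂y + 37.9u = 0. Coefficients: A = -71.469, B = 6.42, C = 76.0624. B² - 4AC = 21785.6310624, which is positive, so the equation is hyperbolic.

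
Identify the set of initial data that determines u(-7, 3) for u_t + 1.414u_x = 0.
A single point: x = -11.242. The characteristic through (-7, 3) is x - 1.414t = const, so x = -7 - 1.414·3 = -11.242.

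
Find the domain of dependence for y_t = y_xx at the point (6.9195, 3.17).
The entire real line. The heat equation has infinite propagation speed: any initial disturbance instantly affects all points (though exponentially small far away).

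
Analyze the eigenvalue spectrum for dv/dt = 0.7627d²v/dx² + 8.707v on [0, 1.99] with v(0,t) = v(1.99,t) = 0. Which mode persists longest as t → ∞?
Eigenvalues: λₙ = 0.7627n²π²/1.99² - 8.707.
First three modes:
  n=1: λ₁ = 0.7627π²/1.99² - 8.707 ≈ -6.806
  n=2: λ₂ = 3.0508π²/1.99² - 8.707 ≈ -1.104
  n=3: λ₃ = 6.8643π²/1.99² - 8.707 ≈ 8.401
Since 0.7627π²/1.99² ≈ 1.901 < 8.707, λ₁ < 0.
The n=1 mode grows fastest (−λₙ is largest for n=1) → dominates.
Asymptotic: v ~ c₁ sin(πx/1.99) e^{6.806t} (exponential growth at rate −λ₁ ≈ 6.806).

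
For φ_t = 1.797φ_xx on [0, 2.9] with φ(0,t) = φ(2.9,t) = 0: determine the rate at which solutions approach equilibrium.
Eigenvalues: λₙ = 1.797n²π²/2.9².
First three modes:
  n=1: λ₁ = 1.797π²/2.9² ≈ 2.109
  n=2: λ₂ = 7.188π²/2.9² ≈ 8.436 (4× faster decay)
  n=3: λ₃ = 16.173π²/2.9² ≈ 18.98 (9× faster decay)
As t → ∞, higher modes decay exponentially faster. The n=1 mode dominates: φ ~ c₁ sin(πx/2.9) e^{-λ₁t}.
Decay rate: λ₁ = 1.797π²/2.9² ≈ 2.109.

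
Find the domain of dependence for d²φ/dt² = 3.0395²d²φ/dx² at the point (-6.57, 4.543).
Domain of dependence: [-20.3784485, 7.2384485]. Signals travel at speed 3.0395, so data within |x - -6.57| ≤ 3.0395·4.543 = 13.8084485 can reach the point.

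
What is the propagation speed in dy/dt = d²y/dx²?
Infinite. The heat equation is parabolic, not hyperbolic, so disturbances propagate instantly.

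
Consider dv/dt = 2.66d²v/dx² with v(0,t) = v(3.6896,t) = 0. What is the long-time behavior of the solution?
As t → ∞, v → 0. Heat diffuses out through both boundaries.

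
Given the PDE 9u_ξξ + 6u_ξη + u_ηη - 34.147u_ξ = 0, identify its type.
The second-order coefficients are A = 9, B = 6, C = 1. Since B² - 4AC = 0 = 0, this is a parabolic PDE.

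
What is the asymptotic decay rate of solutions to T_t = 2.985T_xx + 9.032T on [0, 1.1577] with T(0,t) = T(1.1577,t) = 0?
Eigenvalues: λₙ = 2.985n²π²/1.1577² - 9.032.
First three modes:
  n=1: λ₁ = 2.985π²/1.1577² - 9.032 ≈ 12.949
  n=2: λ₂ = 11.94π²/1.1577² - 9.032 ≈ 78.893
  n=3: λ₃ = 26.865π²/1.1577² - 9.032 ≈ 188.799
Since 2.985π²/1.1577² ≈ 21.981 > 9.032, all λₙ > 0.
The n=1 mode decays slowest → dominates as t → ∞.
Asymptotic: T ~ c₁ sin(πx/1.1577) e^{-λ₁t} with decay rate λ₁ ≈ 12.949.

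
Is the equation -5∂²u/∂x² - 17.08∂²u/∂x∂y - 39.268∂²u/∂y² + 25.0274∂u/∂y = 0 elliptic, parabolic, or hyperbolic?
Computing B² - 4AC with A = -5, B = -17.08, C = -39.268: discriminant = -493.6336 (negative). Answer: elliptic.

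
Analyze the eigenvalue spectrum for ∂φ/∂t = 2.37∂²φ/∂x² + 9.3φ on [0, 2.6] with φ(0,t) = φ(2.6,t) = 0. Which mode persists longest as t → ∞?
Eigenvalues: λₙ = 2.37n²π²/2.6² - 9.3.
First three modes:
  n=1: λ₁ = 2.37π²/2.6² - 9.3 ≈ -5.84
  n=2: λ₂ = 9.48π²/2.6² - 9.3 ≈ 4.541
  n=3: λ₃ = 21.33π²/2.6² - 9.3 ≈ 21.842
Since 2.37π²/2.6² ≈ 3.46 < 9.3, λ₁ < 0.
The n=1 mode grows fastest (−λₙ is largest for n=1) → dominates.
Asymptotic: φ ~ c₁ sin(πx/2.6) e^{5.84t} (exponential growth at rate −λ₁ ≈ 5.84).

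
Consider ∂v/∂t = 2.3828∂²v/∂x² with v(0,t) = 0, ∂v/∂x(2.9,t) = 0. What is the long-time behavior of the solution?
As t → ∞, v → 0. Heat escapes through the Dirichlet boundary.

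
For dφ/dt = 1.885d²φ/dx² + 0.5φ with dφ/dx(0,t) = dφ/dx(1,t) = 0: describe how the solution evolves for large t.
φ grows unboundedly. With Neumann BCs the constant mode has diffusion eigenvalue 0, so any r > 0 makes it grow like e^(0.5t); solution grows exponentially.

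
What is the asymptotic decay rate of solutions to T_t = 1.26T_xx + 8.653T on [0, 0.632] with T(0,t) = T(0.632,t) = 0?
Eigenvalues: λₙ = 1.26n²π²/0.632² - 8.653.
First three modes:
  n=1: λ₁ = 1.26π²/0.632² - 8.653 ≈ 22.481
  n=2: λ₂ = 5.04π²/0.632² - 8.653 ≈ 115.883
  n=3: λ₃ = 11.34π²/0.632² - 8.653 ≈ 271.554
Since 1.26π²/0.632² ≈ 31.134 > 8.653, all λₙ > 0.
The n=1 mode decays slowest → dominates as t → ∞.
Asymptotic: T ~ c₁ sin(πx/0.632) e^{-λ₁t} with decay rate λ₁ ≈ 22.481.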